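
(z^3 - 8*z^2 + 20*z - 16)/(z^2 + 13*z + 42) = (z^3 - 8*z^2 + 20*z - 16)/(z^2 + 13*z + 42)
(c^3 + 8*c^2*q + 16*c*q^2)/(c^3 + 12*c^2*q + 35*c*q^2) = (c^2 + 8*c*q + 16*q^2)/(c^2 + 12*c*q + 35*q^2)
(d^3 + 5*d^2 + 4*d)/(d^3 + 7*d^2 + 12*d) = (d + 1)/(d + 3)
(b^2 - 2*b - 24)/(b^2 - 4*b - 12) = (b + 4)/(b + 2)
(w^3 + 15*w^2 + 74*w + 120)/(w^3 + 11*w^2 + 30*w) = (w + 4)/w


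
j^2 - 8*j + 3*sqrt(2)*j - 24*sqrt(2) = (j - 8)*(j + 3*sqrt(2))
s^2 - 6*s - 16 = (s - 8)*(s + 2)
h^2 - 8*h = h*(h - 8)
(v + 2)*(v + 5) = v^2 + 7*v + 10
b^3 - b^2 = b^2*(b - 1)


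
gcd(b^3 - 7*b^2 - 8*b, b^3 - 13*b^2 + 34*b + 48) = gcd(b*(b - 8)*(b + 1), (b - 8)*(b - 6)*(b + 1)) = b^2 - 7*b - 8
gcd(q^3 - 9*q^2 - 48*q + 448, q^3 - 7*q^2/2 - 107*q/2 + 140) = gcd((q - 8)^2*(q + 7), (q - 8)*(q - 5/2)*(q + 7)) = q^2 - q - 56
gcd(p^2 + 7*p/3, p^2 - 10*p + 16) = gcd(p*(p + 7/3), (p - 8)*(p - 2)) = 1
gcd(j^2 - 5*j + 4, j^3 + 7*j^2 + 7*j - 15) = j - 1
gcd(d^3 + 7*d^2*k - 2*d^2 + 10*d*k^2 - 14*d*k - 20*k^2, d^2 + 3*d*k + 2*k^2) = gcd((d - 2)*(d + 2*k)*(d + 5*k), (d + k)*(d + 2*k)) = d + 2*k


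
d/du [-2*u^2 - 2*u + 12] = -4*u - 2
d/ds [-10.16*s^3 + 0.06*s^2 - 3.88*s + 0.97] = -30.48*s^2 + 0.12*s - 3.88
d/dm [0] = 0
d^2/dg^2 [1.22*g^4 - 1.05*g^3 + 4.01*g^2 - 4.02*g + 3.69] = 14.64*g^2 - 6.3*g + 8.02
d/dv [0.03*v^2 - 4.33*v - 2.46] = 0.06*v - 4.33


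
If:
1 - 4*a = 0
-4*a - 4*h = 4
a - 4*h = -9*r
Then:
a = 1/4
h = -5/4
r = -7/12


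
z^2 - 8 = (z - 2*sqrt(2))*(z + 2*sqrt(2))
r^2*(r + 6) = r^3 + 6*r^2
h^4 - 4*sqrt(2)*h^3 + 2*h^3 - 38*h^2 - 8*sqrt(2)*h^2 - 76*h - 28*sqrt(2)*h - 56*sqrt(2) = (h + 2)*(h - 7*sqrt(2))*(h + sqrt(2))*(h + 2*sqrt(2))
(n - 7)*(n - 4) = n^2 - 11*n + 28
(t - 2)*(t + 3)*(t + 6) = t^3 + 7*t^2 - 36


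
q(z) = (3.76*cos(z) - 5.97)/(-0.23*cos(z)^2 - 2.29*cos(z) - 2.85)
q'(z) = (-0.46*sin(z)*cos(z) - 2.29*sin(z))*(3.76*cos(z) - 5.97)/(-0.23*cos(z)^2 - 2.29*cos(z) - 2.85)^2 - 3.76*sin(z)/(-0.23*cos(z)^2 - 2.29*cos(z) - 2.85) = (-0.8648*cos(z)^2 + 2.7462*cos(z) + 24.3873)*sin(z)/(0.0529*cos(z)^4 + 1.0534*cos(z)^3 + 6.5551*cos(z)^2 + 13.053*cos(z) + 8.1225)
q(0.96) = 0.90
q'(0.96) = 1.17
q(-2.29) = 5.86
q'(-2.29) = -8.04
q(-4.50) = 2.84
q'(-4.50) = 4.11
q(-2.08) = 4.36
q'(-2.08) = -6.24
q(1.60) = 2.18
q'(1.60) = 3.14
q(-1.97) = 3.73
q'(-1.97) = -5.37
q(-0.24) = 0.44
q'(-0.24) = -0.22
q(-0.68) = 0.64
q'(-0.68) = -0.72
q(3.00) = 11.99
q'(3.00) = 4.50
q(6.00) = 0.45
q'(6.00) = -0.26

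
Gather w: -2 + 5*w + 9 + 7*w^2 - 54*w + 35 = 7*w^2 - 49*w + 42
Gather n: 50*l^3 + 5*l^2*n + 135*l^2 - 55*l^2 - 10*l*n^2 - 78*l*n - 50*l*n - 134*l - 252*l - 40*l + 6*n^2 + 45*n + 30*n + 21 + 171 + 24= 50*l^3 + 80*l^2 - 426*l + n^2*(6 - 10*l) + n*(5*l^2 - 128*l + 75) + 216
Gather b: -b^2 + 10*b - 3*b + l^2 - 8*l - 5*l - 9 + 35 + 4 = -b^2 + 7*b + l^2 - 13*l + 30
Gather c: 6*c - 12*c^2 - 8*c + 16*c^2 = 4*c^2 - 2*c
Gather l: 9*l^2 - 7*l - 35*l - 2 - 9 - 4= 9*l^2 - 42*l - 15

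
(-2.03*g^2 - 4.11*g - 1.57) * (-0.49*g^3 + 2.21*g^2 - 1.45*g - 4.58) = 0.9947*g^5 - 2.4724*g^4 - 5.3703*g^3 + 11.7872*g^2 + 21.1003*g + 7.1906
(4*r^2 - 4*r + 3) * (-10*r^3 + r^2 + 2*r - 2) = -40*r^5 + 44*r^4 - 26*r^3 - 13*r^2 + 14*r - 6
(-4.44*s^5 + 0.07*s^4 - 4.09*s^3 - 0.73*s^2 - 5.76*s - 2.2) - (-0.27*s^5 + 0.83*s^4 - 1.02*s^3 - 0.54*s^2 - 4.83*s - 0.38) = -4.17*s^5 - 0.76*s^4 - 3.07*s^3 - 0.19*s^2 - 0.93*s - 1.82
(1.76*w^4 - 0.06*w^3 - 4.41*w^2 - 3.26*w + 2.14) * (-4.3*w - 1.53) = -7.568*w^5 - 2.4348*w^4 + 19.0548*w^3 + 20.7653*w^2 - 4.2142*w - 3.2742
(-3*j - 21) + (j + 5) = -2*j - 16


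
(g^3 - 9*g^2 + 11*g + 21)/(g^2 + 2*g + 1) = (g^2 - 10*g + 21)/(g + 1)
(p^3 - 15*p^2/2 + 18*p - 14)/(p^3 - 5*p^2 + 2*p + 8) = (p^2 - 11*p/2 + 7)/(p^2 - 3*p - 4)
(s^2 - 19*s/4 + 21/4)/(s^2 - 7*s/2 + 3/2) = (4*s - 7)/(2*(2*s - 1))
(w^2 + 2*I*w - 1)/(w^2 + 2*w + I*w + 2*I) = (w + I)/(w + 2)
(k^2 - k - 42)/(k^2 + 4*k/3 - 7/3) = 3*(k^2 - k - 42)/(3*k^2 + 4*k - 7)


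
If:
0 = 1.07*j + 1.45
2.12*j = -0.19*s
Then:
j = -1.36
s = 15.12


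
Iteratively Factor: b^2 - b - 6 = (b + 2)*(b - 3)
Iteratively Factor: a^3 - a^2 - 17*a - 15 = (a - 5)*(a^2 + 4*a + 3) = (a - 5)*(a + 1)*(a + 3)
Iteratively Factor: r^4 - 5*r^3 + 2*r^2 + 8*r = (r)*(r^3 - 5*r^2 + 2*r + 8) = r*(r - 2)*(r^2 - 3*r - 4) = r*(r - 4)*(r - 2)*(r + 1)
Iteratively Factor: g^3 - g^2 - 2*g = (g)*(g^2 - g - 2) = g*(g + 1)*(g - 2)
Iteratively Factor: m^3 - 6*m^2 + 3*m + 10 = (m - 5)*(m^2 - m - 2) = (m - 5)*(m - 2)*(m + 1)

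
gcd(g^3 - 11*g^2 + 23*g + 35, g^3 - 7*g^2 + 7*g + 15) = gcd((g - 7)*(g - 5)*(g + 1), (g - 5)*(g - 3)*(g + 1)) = g^2 - 4*g - 5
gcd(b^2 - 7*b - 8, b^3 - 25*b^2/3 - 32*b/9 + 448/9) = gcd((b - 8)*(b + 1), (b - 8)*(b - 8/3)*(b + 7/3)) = b - 8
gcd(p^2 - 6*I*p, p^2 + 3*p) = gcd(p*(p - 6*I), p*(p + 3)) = p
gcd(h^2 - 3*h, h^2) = h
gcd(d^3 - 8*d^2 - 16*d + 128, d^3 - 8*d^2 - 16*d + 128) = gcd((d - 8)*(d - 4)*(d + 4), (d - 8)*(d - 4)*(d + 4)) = d^3 - 8*d^2 - 16*d + 128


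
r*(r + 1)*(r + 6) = r^3 + 7*r^2 + 6*r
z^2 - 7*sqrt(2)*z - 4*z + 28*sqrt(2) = (z - 4)*(z - 7*sqrt(2))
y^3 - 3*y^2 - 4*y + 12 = (y - 3)*(y - 2)*(y + 2)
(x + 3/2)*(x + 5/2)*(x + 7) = x^3 + 11*x^2 + 127*x/4 + 105/4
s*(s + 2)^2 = s^3 + 4*s^2 + 4*s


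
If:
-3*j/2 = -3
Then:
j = 2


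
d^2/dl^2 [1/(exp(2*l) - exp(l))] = -((exp(l) - 1)*(4*exp(l) - 1) - 2*(2*exp(l) - 1)^2)*exp(-l)/(exp(l) - 1)^3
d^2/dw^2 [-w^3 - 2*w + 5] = -6*w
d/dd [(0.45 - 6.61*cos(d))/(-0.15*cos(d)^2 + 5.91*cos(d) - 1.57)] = (0.9915*cos(d)^2 - 0.134999999999998*cos(d) - 7.7182)*sin(d)/(0.0225*cos(d)^4 - 1.773*cos(d)^3 + 35.3991*cos(d)^2 - 18.5574*cos(d) + 2.4649)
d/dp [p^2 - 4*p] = 2*p - 4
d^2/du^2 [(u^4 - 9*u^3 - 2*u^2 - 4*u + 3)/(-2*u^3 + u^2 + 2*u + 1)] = 2*(21*u^6 + 144*u^5 + 21*u^4 + 103*u^3 + 117*u^2 - 21*u - 15)/(8*u^9 - 12*u^8 - 18*u^7 + 11*u^6 + 30*u^5 + 9*u^4 - 14*u^3 - 15*u^2 - 6*u - 1)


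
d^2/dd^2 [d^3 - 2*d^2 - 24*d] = 6*d - 4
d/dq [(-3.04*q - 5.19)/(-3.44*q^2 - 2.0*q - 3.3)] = (10.4576*q^2 + 6.08*q - (3.04*q + 5.19)*(6.88*q + 2.0) + 10.032)/(3.44*q^2 + 2.0*q + 3.3)^2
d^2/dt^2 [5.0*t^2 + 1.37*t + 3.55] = 10.0000000000000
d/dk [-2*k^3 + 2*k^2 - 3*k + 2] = -6*k^2 + 4*k - 3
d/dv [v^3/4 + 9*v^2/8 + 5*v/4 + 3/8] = 3*v^2/4 + 9*v/4 + 5/4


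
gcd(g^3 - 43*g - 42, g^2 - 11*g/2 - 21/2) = g - 7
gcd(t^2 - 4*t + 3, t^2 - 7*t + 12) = t - 3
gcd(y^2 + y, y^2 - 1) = y + 1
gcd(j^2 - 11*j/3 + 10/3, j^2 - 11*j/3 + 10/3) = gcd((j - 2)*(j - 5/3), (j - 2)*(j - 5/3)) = j^2 - 11*j/3 + 10/3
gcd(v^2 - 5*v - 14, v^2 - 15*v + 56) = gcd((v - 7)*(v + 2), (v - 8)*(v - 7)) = v - 7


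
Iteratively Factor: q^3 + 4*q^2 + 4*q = (q + 2)*(q^2 + 2*q) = q*(q + 2)*(q + 2)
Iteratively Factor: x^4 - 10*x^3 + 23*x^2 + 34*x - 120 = (x - 4)*(x^3 - 6*x^2 - x + 30) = (x - 4)*(x + 2)*(x^2 - 8*x + 15) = (x - 5)*(x - 4)*(x + 2)*(x - 3)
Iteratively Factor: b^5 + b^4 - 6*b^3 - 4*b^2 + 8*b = (b + 2)*(b^4 - b^3 - 4*b^2 + 4*b) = (b - 2)*(b + 2)*(b^3 + b^2 - 2*b) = b*(b - 2)*(b + 2)*(b^2 + b - 2) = b*(b - 2)*(b - 1)*(b + 2)*(b + 2)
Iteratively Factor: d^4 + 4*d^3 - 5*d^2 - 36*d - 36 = (d + 2)*(d^3 + 2*d^2 - 9*d - 18) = (d + 2)*(d + 3)*(d^2 - d - 6) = (d + 2)^2*(d + 3)*(d - 3)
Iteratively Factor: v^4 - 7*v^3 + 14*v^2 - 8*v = (v)*(v^3 - 7*v^2 + 14*v - 8) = v*(v - 1)*(v^2 - 6*v + 8) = v*(v - 2)*(v - 1)*(v - 4)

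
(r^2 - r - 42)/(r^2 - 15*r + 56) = (r + 6)/(r - 8)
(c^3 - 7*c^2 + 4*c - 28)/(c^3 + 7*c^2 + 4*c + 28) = (c - 7)/(c + 7)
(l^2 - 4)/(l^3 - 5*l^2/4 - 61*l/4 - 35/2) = 4*(l - 2)/(4*l^2 - 13*l - 35)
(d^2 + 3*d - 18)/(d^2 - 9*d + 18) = (d + 6)/(d - 6)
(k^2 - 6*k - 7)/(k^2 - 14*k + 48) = (k^2 - 6*k - 7)/(k^2 - 14*k + 48)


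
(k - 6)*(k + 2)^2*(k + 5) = k^4 + 3*k^3 - 30*k^2 - 124*k - 120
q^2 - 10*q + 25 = (q - 5)^2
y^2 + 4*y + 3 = (y + 1)*(y + 3)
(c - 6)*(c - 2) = c^2 - 8*c + 12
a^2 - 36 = (a - 6)*(a + 6)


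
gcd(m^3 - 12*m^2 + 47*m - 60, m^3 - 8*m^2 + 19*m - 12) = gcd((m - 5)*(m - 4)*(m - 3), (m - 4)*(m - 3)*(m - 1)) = m^2 - 7*m + 12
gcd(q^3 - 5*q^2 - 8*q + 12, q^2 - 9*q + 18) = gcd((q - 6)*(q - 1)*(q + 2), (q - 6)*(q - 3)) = q - 6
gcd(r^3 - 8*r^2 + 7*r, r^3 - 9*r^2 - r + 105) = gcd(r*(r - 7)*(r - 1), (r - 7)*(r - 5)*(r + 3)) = r - 7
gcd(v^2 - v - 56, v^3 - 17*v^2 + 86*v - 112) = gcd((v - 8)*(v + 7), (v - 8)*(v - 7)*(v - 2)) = v - 8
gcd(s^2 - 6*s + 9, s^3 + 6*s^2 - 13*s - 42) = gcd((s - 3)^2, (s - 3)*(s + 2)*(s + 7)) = s - 3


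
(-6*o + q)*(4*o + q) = -24*o^2 - 2*o*q + q^2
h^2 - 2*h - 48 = (h - 8)*(h + 6)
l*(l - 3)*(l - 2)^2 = l^4 - 7*l^3 + 16*l^2 - 12*l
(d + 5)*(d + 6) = d^2 + 11*d + 30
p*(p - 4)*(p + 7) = p^3 + 3*p^2 - 28*p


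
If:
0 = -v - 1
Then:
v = -1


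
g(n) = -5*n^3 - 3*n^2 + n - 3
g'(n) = -15*n^2 - 6*n + 1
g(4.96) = -681.96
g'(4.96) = -397.78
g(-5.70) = 819.80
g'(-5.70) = -452.15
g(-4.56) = 404.15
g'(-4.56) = -283.54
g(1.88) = -44.95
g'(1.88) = -63.30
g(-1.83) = 15.77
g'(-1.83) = -38.25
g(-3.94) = 252.30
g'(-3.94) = -208.21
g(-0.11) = -3.14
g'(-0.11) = 1.48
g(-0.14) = -3.19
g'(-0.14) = 1.55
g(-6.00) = 963.00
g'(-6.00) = -503.00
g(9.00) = -3882.00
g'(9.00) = -1268.00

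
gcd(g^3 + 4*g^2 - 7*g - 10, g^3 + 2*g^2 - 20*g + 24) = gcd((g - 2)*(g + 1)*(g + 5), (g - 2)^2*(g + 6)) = g - 2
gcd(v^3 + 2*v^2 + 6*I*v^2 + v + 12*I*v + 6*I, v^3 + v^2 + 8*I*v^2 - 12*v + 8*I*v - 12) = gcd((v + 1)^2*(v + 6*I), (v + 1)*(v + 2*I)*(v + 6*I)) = v^2 + v*(1 + 6*I) + 6*I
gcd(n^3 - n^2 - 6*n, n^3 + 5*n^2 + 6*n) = n^2 + 2*n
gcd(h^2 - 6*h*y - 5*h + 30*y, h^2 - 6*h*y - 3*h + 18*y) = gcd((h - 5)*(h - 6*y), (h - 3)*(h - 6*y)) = -h + 6*y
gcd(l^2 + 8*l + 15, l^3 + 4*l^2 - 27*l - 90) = l + 3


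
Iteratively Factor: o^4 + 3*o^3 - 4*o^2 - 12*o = (o + 3)*(o^3 - 4*o) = o*(o + 3)*(o^2 - 4) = o*(o - 2)*(o + 3)*(o + 2)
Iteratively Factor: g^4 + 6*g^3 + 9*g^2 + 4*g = (g + 1)*(g^3 + 5*g^2 + 4*g) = (g + 1)^2*(g^2 + 4*g) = g*(g + 1)^2*(g + 4)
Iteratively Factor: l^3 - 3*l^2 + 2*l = (l)*(l^2 - 3*l + 2) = l*(l - 2)*(l - 1)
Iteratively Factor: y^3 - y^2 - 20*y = (y)*(y^2 - y - 20) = y*(y + 4)*(y - 5)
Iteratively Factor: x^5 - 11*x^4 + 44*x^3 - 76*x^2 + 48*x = (x - 4)*(x^4 - 7*x^3 + 16*x^2 - 12*x) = x*(x - 4)*(x^3 - 7*x^2 + 16*x - 12) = x*(x - 4)*(x - 2)*(x^2 - 5*x + 6) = x*(x - 4)*(x - 3)*(x - 2)*(x - 2)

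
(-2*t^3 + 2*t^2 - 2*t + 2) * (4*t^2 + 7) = -8*t^5 + 8*t^4 - 22*t^3 + 22*t^2 - 14*t + 14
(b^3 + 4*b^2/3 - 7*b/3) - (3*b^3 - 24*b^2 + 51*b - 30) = -2*b^3 + 76*b^2/3 - 160*b/3 + 30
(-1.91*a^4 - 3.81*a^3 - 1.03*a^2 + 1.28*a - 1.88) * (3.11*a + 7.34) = -5.9401*a^5 - 25.8685*a^4 - 31.1687*a^3 - 3.5794*a^2 + 3.5484*a - 13.7992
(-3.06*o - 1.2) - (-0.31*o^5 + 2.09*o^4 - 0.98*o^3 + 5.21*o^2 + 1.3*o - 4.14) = 0.31*o^5 - 2.09*o^4 + 0.98*o^3 - 5.21*o^2 - 4.36*o + 2.94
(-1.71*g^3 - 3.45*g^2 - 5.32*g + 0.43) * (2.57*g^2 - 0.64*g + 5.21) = -4.3947*g^5 - 7.7721*g^4 - 20.3735*g^3 - 13.4646*g^2 - 27.9924*g + 2.2403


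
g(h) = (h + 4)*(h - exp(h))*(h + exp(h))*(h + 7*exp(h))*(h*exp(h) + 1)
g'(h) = (1 - exp(h))*(h + 4)*(h + exp(h))*(h + 7*exp(h))*(h*exp(h) + 1) + (h + 4)*(h - exp(h))*(h + exp(h))*(h + 7*exp(h))*(h*exp(h) + exp(h)) + (h + 4)*(h - exp(h))*(h + exp(h))*(h*exp(h) + 1)*(7*exp(h) + 1) + (h + 4)*(h - exp(h))*(h + 7*exp(h))*(h*exp(h) + 1)*(exp(h) + 1) + (h - exp(h))*(h + exp(h))*(h + 7*exp(h))*(h*exp(h) + 1)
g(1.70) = -63644.11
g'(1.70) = -297852.92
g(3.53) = -255384694.03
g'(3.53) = -1126397276.82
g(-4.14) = 9.03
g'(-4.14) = -71.83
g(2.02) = -282307.59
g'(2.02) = -1306671.88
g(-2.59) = -15.72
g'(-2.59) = 14.97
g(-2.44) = -13.36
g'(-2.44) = 16.32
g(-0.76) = 1.88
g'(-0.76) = -6.16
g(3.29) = -88346980.57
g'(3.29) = -391887726.23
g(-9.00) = 3640.60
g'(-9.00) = -1945.64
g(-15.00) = 37124.82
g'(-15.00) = -10800.11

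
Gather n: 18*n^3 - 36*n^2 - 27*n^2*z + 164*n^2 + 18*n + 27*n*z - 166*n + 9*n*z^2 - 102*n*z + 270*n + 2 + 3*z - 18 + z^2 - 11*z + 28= 18*n^3 + n^2*(128 - 27*z) + n*(9*z^2 - 75*z + 122) + z^2 - 8*z + 12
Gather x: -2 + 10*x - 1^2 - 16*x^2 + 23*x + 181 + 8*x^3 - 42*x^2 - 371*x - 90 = 8*x^3 - 58*x^2 - 338*x + 88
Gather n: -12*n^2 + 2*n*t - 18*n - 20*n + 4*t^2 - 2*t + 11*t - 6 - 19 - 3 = -12*n^2 + n*(2*t - 38) + 4*t^2 + 9*t - 28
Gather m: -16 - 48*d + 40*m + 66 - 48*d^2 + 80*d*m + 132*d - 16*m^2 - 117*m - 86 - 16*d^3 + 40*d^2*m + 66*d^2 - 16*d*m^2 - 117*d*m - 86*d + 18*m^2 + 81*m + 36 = -16*d^3 + 18*d^2 - 2*d + m^2*(2 - 16*d) + m*(40*d^2 - 37*d + 4)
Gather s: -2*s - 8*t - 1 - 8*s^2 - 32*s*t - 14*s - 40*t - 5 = -8*s^2 + s*(-32*t - 16) - 48*t - 6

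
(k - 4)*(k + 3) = k^2 - k - 12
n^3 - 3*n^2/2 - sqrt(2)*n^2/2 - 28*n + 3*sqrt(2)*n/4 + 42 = (n - 3/2)*(n - 4*sqrt(2))*(n + 7*sqrt(2)/2)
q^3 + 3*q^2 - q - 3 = (q - 1)*(q + 1)*(q + 3)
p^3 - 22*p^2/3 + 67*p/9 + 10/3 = (p - 6)*(p - 5/3)*(p + 1/3)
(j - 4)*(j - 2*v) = j^2 - 2*j*v - 4*j + 8*v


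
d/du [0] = 0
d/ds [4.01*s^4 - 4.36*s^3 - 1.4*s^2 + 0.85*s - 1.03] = 16.04*s^3 - 13.08*s^2 - 2.8*s + 0.85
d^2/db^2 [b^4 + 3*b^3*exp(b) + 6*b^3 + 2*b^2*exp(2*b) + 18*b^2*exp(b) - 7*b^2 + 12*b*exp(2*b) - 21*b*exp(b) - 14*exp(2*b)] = 3*b^3*exp(b) + 8*b^2*exp(2*b) + 36*b^2*exp(b) + 12*b^2 + 64*b*exp(2*b) + 69*b*exp(b) + 36*b - 4*exp(2*b) - 6*exp(b) - 14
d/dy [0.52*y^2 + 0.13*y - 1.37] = 1.04*y + 0.13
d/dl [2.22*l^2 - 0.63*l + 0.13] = 4.44*l - 0.63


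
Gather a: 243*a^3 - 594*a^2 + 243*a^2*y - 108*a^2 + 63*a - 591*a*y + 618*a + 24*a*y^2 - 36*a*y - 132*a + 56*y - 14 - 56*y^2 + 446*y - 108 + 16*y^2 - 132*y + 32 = 243*a^3 + a^2*(243*y - 702) + a*(24*y^2 - 627*y + 549) - 40*y^2 + 370*y - 90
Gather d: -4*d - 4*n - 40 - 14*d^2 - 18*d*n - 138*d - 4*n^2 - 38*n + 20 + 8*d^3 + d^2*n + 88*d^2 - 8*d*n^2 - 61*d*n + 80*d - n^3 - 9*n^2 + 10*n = 8*d^3 + d^2*(n + 74) + d*(-8*n^2 - 79*n - 62) - n^3 - 13*n^2 - 32*n - 20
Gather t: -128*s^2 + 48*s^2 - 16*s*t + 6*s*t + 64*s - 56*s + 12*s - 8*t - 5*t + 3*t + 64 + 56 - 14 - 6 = -80*s^2 + 20*s + t*(-10*s - 10) + 100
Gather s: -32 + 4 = -28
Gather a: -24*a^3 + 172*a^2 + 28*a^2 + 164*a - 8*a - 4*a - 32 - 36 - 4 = -24*a^3 + 200*a^2 + 152*a - 72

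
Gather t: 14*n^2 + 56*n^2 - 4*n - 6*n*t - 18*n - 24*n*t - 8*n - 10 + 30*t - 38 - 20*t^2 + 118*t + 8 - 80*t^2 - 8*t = 70*n^2 - 30*n - 100*t^2 + t*(140 - 30*n) - 40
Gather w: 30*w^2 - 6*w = 30*w^2 - 6*w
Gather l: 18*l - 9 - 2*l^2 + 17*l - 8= -2*l^2 + 35*l - 17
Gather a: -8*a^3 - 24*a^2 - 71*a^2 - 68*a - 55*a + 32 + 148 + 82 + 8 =-8*a^3 - 95*a^2 - 123*a + 270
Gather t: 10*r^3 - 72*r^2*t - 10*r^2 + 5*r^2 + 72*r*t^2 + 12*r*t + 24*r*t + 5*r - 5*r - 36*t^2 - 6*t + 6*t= 10*r^3 - 5*r^2 + t^2*(72*r - 36) + t*(-72*r^2 + 36*r)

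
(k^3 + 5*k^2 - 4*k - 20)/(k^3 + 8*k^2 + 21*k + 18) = (k^2 + 3*k - 10)/(k^2 + 6*k + 9)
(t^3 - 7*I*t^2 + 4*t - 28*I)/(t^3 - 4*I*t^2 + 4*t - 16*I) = (t - 7*I)/(t - 4*I)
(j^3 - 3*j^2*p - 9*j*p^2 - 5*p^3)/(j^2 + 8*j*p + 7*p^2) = (j^2 - 4*j*p - 5*p^2)/(j + 7*p)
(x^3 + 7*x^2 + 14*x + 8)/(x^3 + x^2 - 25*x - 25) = (x^2 + 6*x + 8)/(x^2 - 25)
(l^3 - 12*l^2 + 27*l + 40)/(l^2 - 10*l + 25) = (l^2 - 7*l - 8)/(l - 5)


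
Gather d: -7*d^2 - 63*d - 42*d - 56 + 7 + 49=-7*d^2 - 105*d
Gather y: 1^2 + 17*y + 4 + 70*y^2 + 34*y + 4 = 70*y^2 + 51*y + 9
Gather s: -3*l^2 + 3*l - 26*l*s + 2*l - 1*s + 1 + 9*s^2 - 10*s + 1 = -3*l^2 + 5*l + 9*s^2 + s*(-26*l - 11) + 2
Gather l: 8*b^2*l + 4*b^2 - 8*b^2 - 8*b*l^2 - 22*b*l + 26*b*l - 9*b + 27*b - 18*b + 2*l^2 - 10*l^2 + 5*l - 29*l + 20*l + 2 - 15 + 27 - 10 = -4*b^2 + l^2*(-8*b - 8) + l*(8*b^2 + 4*b - 4) + 4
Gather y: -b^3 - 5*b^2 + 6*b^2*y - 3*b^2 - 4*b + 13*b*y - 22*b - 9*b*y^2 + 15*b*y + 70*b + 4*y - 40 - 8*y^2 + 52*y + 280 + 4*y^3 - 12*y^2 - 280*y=-b^3 - 8*b^2 + 44*b + 4*y^3 + y^2*(-9*b - 20) + y*(6*b^2 + 28*b - 224) + 240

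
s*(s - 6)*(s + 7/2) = s^3 - 5*s^2/2 - 21*s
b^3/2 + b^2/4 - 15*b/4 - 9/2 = (b/2 + 1)*(b - 3)*(b + 3/2)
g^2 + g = g*(g + 1)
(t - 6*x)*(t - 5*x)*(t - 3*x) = t^3 - 14*t^2*x + 63*t*x^2 - 90*x^3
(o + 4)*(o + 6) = o^2 + 10*o + 24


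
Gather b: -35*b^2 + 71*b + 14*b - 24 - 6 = -35*b^2 + 85*b - 30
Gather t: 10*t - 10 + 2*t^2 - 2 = 2*t^2 + 10*t - 12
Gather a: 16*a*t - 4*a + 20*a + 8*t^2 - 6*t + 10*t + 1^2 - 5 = a*(16*t + 16) + 8*t^2 + 4*t - 4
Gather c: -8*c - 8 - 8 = -8*c - 16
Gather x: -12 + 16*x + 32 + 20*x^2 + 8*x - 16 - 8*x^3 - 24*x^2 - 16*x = -8*x^3 - 4*x^2 + 8*x + 4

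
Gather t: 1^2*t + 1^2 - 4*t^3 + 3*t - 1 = -4*t^3 + 4*t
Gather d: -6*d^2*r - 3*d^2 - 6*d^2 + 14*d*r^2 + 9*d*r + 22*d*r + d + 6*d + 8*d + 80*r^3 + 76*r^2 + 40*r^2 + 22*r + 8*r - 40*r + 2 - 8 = d^2*(-6*r - 9) + d*(14*r^2 + 31*r + 15) + 80*r^3 + 116*r^2 - 10*r - 6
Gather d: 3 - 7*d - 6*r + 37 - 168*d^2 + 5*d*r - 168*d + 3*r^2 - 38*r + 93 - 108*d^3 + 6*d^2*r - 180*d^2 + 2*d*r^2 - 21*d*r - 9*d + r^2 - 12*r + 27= -108*d^3 + d^2*(6*r - 348) + d*(2*r^2 - 16*r - 184) + 4*r^2 - 56*r + 160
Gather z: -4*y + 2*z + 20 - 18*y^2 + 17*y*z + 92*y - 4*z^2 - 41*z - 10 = -18*y^2 + 88*y - 4*z^2 + z*(17*y - 39) + 10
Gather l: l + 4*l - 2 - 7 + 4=5*l - 5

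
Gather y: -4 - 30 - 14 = -48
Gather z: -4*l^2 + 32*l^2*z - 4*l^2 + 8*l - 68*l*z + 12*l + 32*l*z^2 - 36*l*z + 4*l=-8*l^2 + 32*l*z^2 + 24*l + z*(32*l^2 - 104*l)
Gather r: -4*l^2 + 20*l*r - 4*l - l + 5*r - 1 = -4*l^2 - 5*l + r*(20*l + 5) - 1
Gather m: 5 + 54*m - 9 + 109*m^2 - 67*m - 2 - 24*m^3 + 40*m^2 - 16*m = -24*m^3 + 149*m^2 - 29*m - 6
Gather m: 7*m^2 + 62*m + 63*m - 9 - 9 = 7*m^2 + 125*m - 18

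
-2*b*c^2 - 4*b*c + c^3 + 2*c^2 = c*(-2*b + c)*(c + 2)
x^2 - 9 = (x - 3)*(x + 3)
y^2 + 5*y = y*(y + 5)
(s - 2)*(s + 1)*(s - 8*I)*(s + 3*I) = s^4 - s^3 - 5*I*s^3 + 22*s^2 + 5*I*s^2 - 24*s + 10*I*s - 48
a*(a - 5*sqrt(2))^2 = a^3 - 10*sqrt(2)*a^2 + 50*a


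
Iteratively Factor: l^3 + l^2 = (l + 1)*(l^2) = l*(l + 1)*(l)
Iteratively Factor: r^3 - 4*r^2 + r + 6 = (r + 1)*(r^2 - 5*r + 6) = (r - 3)*(r + 1)*(r - 2)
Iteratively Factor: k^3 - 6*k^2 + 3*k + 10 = (k + 1)*(k^2 - 7*k + 10) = (k - 2)*(k + 1)*(k - 5)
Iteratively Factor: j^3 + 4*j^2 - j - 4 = (j + 4)*(j^2 - 1) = (j + 1)*(j + 4)*(j - 1)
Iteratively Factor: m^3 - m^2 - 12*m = (m)*(m^2 - m - 12) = m*(m + 3)*(m - 4)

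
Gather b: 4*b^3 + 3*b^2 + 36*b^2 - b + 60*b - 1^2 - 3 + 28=4*b^3 + 39*b^2 + 59*b + 24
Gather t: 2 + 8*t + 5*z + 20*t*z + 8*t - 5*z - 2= t*(20*z + 16)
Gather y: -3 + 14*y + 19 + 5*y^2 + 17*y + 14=5*y^2 + 31*y + 30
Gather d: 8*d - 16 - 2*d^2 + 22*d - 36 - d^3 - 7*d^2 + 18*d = -d^3 - 9*d^2 + 48*d - 52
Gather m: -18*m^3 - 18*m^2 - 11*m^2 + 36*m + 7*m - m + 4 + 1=-18*m^3 - 29*m^2 + 42*m + 5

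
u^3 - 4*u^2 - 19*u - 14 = (u - 7)*(u + 1)*(u + 2)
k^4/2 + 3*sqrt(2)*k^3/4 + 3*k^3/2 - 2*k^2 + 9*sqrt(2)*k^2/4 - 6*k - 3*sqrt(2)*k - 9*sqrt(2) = (k/2 + 1)*(k - 2)*(k + 3)*(k + 3*sqrt(2)/2)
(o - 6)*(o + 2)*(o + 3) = o^3 - o^2 - 24*o - 36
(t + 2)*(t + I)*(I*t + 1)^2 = -t^4 - 2*t^3 + I*t^3 - t^2 + 2*I*t^2 - 2*t + I*t + 2*I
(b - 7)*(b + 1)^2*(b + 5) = b^4 - 38*b^2 - 72*b - 35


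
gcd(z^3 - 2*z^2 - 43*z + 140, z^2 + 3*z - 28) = z^2 + 3*z - 28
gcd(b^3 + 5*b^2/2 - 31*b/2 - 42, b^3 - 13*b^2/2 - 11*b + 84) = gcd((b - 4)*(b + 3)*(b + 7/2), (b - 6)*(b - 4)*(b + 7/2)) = b^2 - b/2 - 14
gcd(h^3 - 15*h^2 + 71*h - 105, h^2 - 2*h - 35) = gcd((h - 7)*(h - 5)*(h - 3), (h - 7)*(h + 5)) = h - 7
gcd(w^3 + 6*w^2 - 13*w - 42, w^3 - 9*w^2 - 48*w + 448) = w + 7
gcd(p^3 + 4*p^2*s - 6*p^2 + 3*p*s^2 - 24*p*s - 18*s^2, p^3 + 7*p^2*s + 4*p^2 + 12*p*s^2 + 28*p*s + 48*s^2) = p + 3*s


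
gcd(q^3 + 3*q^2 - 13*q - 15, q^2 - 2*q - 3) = q^2 - 2*q - 3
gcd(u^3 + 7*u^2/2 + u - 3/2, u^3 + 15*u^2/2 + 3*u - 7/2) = u^2 + u/2 - 1/2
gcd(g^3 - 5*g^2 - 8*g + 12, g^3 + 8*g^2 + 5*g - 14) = g^2 + g - 2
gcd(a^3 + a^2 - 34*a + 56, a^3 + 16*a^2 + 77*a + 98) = a + 7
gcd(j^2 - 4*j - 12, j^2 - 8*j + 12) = j - 6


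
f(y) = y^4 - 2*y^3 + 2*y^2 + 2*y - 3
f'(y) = 4*y^3 - 6*y^2 + 4*y + 2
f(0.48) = -1.75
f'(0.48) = 2.98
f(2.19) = 12.97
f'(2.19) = 24.00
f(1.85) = 6.60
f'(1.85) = 14.19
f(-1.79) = 21.57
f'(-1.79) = -47.33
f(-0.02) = -3.04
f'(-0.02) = 1.92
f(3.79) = 130.76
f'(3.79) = 148.74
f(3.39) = 80.92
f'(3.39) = 102.44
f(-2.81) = 113.90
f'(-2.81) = -145.37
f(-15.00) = 57792.00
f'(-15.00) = -14908.00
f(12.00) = 17589.00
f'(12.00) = 6098.00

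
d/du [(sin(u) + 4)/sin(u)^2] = -(sin(u) + 8)*cos(u)/sin(u)^3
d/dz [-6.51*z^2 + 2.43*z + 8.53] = 2.43 - 13.02*z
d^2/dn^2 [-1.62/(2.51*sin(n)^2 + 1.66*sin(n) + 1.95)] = (40.824648*sin(n)^4 + 20.249676*sin(n)^3 - 88.48926*sin(n)^2 - 45.743292*sin(n) + 6.930036)/(2.51*sin(n)^2 + 1.66*sin(n) + 1.95)^3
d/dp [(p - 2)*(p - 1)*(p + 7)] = 3*p^2 + 8*p - 19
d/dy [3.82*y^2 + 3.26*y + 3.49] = 7.64*y + 3.26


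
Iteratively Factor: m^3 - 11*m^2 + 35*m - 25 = (m - 5)*(m^2 - 6*m + 5) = (m - 5)*(m - 1)*(m - 5)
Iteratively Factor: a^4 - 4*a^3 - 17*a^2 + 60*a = (a)*(a^3 - 4*a^2 - 17*a + 60) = a*(a + 4)*(a^2 - 8*a + 15) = a*(a - 3)*(a + 4)*(a - 5)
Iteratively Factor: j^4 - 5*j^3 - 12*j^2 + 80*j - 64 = (j - 4)*(j^3 - j^2 - 16*j + 16) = (j - 4)*(j + 4)*(j^2 - 5*j + 4) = (j - 4)*(j - 1)*(j + 4)*(j - 4)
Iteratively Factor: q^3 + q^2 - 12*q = (q - 3)*(q^2 + 4*q) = q*(q - 3)*(q + 4)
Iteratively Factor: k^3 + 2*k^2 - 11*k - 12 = (k + 4)*(k^2 - 2*k - 3) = (k + 1)*(k + 4)*(k - 3)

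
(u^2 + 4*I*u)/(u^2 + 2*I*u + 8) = u/(u - 2*I)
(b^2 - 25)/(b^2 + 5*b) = (b - 5)/b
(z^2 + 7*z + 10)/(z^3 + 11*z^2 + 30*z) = (z + 2)/(z*(z + 6))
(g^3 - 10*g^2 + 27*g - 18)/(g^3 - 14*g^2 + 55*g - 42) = (g - 3)/(g - 7)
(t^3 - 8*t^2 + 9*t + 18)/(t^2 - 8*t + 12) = (t^2 - 2*t - 3)/(t - 2)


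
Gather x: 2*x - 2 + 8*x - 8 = 10*x - 10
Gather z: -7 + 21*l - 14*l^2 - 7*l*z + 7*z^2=-14*l^2 - 7*l*z + 21*l + 7*z^2 - 7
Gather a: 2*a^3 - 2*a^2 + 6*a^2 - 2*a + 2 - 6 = 2*a^3 + 4*a^2 - 2*a - 4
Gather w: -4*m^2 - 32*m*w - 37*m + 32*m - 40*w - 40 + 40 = -4*m^2 - 5*m + w*(-32*m - 40)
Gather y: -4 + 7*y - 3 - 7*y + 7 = 0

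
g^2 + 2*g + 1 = (g + 1)^2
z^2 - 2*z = z*(z - 2)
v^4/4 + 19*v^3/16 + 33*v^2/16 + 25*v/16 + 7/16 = (v/4 + 1/4)*(v + 1)^2*(v + 7/4)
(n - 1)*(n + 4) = n^2 + 3*n - 4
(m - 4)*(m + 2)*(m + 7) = m^3 + 5*m^2 - 22*m - 56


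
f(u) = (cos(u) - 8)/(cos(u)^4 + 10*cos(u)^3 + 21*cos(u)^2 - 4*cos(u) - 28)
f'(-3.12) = -0.03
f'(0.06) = -1800.41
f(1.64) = 0.29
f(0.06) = 54.12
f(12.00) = 0.72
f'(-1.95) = -0.25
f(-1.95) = 0.35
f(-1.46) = 0.28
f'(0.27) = -19.74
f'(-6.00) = -17.11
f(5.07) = 0.29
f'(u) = (cos(u) - 8)*(4*sin(u)*cos(u)^3 + 30*sin(u)*cos(u)^2 + 42*sin(u)*cos(u) - 4*sin(u))/(cos(u)^4 + 10*cos(u)^3 + 21*cos(u)^2 - 4*cos(u) - 28)^2 - sin(u)/(cos(u)^4 + 10*cos(u)^3 + 21*cos(u)^2 - 4*cos(u) - 28)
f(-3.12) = 0.75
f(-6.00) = 2.53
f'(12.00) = 2.11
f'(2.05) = 0.29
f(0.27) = 2.78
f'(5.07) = 0.11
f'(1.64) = 0.11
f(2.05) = 0.37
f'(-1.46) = -0.03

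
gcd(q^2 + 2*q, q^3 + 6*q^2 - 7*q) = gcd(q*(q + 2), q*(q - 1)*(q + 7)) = q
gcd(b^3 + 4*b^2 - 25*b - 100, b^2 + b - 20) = b + 5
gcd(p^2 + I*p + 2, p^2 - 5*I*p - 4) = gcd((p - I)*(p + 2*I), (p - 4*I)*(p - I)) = p - I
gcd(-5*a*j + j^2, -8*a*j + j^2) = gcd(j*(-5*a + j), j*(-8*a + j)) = j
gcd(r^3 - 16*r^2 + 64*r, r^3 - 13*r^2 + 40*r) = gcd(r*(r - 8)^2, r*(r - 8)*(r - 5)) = r^2 - 8*r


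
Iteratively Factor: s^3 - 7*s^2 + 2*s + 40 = (s + 2)*(s^2 - 9*s + 20) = (s - 4)*(s + 2)*(s - 5)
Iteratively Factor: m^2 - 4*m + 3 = (m - 3)*(m - 1)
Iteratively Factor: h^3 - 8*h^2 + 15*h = (h)*(h^2 - 8*h + 15) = h*(h - 5)*(h - 3)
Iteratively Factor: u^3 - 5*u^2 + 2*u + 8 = (u - 4)*(u^2 - u - 2) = (u - 4)*(u - 2)*(u + 1)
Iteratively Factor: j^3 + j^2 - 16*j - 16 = (j + 4)*(j^2 - 3*j - 4) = (j - 4)*(j + 4)*(j + 1)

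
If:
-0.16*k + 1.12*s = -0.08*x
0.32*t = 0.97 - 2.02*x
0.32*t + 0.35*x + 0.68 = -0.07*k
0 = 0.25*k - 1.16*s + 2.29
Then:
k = -27.03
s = -3.85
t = 3.95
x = -0.14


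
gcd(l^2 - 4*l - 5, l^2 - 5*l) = l - 5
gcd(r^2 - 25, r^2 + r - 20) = r + 5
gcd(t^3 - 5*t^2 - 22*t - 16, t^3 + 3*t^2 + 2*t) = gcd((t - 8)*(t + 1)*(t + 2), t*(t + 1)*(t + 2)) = t^2 + 3*t + 2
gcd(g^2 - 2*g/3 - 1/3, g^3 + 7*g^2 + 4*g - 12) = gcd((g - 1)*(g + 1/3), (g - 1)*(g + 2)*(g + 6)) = g - 1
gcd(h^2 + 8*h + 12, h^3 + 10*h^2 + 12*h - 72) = h + 6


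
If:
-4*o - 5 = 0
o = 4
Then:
No Solution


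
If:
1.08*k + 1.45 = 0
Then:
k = -1.34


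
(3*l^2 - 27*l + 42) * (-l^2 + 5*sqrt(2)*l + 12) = -3*l^4 + 15*sqrt(2)*l^3 + 27*l^3 - 135*sqrt(2)*l^2 - 6*l^2 - 324*l + 210*sqrt(2)*l + 504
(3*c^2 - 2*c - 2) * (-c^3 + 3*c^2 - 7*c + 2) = -3*c^5 + 11*c^4 - 25*c^3 + 14*c^2 + 10*c - 4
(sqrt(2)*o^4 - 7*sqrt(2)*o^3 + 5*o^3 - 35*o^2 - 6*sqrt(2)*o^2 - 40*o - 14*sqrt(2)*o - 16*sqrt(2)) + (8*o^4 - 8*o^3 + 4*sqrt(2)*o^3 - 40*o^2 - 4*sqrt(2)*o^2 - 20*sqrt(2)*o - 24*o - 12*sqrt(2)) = sqrt(2)*o^4 + 8*o^4 - 3*sqrt(2)*o^3 - 3*o^3 - 75*o^2 - 10*sqrt(2)*o^2 - 64*o - 34*sqrt(2)*o - 28*sqrt(2)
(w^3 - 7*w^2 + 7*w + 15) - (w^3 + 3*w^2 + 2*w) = -10*w^2 + 5*w + 15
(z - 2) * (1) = z - 2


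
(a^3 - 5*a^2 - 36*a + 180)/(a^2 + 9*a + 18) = (a^2 - 11*a + 30)/(a + 3)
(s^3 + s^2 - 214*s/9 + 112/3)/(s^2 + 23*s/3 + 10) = (9*s^2 - 45*s + 56)/(3*(3*s + 5))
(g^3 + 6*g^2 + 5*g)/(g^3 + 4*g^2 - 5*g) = (g + 1)/(g - 1)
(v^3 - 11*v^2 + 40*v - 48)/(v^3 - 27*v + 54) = (v^2 - 8*v + 16)/(v^2 + 3*v - 18)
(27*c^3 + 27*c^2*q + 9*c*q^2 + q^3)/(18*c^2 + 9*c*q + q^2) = (9*c^2 + 6*c*q + q^2)/(6*c + q)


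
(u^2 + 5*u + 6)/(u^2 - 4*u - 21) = (u + 2)/(u - 7)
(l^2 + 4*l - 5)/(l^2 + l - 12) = (l^2 + 4*l - 5)/(l^2 + l - 12)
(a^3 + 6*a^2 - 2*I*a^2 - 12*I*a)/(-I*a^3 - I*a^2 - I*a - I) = a*(I*a^2 + 2*a*(1 + 3*I) + 12)/(a^3 + a^2 + a + 1)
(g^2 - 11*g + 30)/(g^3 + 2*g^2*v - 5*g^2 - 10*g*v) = (g - 6)/(g*(g + 2*v))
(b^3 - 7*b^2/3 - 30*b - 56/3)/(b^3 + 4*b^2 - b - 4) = (3*b^2 - 19*b - 14)/(3*(b^2 - 1))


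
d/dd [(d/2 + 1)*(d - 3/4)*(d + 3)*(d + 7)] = 2*d^3 + 135*d^2/8 + 32*d + 45/8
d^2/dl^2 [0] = 0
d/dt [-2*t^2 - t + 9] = -4*t - 1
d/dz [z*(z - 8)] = 2*z - 8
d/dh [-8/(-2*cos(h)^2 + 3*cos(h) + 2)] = 8*(4*cos(h) - 3)*sin(h)/(2*sin(h)^2 + 3*cos(h))^2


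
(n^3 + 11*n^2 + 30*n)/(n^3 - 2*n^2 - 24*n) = (n^2 + 11*n + 30)/(n^2 - 2*n - 24)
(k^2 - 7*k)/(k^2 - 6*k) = (k - 7)/(k - 6)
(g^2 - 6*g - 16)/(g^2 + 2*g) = (g - 8)/g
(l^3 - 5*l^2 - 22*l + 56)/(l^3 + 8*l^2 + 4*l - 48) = (l - 7)/(l + 6)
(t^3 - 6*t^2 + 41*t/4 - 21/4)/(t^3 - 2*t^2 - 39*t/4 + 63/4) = (t - 1)/(t + 3)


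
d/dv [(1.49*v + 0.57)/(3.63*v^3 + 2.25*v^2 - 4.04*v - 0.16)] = (-10.8174*v^3 - 9.5598*v^2 - 2.565*v + 2.0644)/(13.1769*v^6 + 16.335*v^5 - 24.2679*v^4 - 19.3416*v^3 + 15.6016*v^2 + 1.2928*v + 0.0256)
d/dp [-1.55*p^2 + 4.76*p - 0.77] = 4.76 - 3.1*p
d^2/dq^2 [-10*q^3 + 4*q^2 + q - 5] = 8 - 60*q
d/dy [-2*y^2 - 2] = -4*y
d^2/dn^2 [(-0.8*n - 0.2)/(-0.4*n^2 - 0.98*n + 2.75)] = ((0.8*n + 0.2)*(0.8*n + 0.98)*(1.6*n + 1.96) - (1.92*n + 1.728)*(0.4*n^2 + 0.98*n - 2.75))/(0.4*n^2 + 0.98*n - 2.75)^3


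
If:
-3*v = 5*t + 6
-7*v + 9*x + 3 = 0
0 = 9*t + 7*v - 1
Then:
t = -45/8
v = 59/8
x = 389/72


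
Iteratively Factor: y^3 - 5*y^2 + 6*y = (y)*(y^2 - 5*y + 6) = y*(y - 2)*(y - 3)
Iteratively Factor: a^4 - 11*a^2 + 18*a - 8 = (a - 1)*(a^3 + a^2 - 10*a + 8) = (a - 1)^2*(a^2 + 2*a - 8) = (a - 2)*(a - 1)^2*(a + 4)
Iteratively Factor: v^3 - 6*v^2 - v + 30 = (v - 3)*(v^2 - 3*v - 10) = (v - 3)*(v + 2)*(v - 5)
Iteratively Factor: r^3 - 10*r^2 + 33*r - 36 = (r - 4)*(r^2 - 6*r + 9) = (r - 4)*(r - 3)*(r - 3)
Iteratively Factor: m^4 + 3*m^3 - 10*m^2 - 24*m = (m + 4)*(m^3 - m^2 - 6*m) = (m - 3)*(m + 4)*(m^2 + 2*m) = m*(m - 3)*(m + 4)*(m + 2)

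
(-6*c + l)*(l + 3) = -6*c*l - 18*c + l^2 + 3*l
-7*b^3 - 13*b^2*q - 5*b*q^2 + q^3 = (-7*b + q)*(b + q)^2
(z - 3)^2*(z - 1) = z^3 - 7*z^2 + 15*z - 9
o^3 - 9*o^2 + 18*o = o*(o - 6)*(o - 3)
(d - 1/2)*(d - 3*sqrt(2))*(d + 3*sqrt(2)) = d^3 - d^2/2 - 18*d + 9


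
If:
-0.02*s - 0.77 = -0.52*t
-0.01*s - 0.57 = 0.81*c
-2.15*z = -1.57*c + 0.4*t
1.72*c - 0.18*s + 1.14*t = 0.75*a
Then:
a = 12.9771282891742*z + 10.8805590457981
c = 0.763452608576892*z - 0.101065282709642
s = -61.8396612947282*z - 48.813712100519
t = -2.3784485113357*z - 0.396681234635346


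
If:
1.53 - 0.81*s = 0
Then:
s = 1.89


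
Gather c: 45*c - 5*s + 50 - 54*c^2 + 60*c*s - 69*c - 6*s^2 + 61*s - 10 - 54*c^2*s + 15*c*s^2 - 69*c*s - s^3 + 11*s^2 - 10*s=c^2*(-54*s - 54) + c*(15*s^2 - 9*s - 24) - s^3 + 5*s^2 + 46*s + 40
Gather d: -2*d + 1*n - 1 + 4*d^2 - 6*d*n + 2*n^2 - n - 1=4*d^2 + d*(-6*n - 2) + 2*n^2 - 2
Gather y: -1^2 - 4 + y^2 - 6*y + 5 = y^2 - 6*y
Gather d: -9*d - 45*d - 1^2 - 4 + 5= -54*d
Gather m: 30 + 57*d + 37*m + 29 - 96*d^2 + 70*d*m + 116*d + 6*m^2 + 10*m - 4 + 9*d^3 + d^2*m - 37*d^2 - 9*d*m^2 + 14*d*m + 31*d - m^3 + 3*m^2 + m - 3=9*d^3 - 133*d^2 + 204*d - m^3 + m^2*(9 - 9*d) + m*(d^2 + 84*d + 48) + 52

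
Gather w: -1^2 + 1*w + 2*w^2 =2*w^2 + w - 1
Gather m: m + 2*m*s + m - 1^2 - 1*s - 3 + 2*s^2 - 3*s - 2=m*(2*s + 2) + 2*s^2 - 4*s - 6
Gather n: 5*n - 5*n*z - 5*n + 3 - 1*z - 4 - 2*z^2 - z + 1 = -5*n*z - 2*z^2 - 2*z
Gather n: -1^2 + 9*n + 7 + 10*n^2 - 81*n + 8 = 10*n^2 - 72*n + 14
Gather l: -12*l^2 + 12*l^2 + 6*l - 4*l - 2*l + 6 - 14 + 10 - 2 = 0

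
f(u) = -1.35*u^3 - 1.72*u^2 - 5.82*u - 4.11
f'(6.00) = -172.26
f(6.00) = -392.55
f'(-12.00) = -547.74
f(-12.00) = 2150.85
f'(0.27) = -7.04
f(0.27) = -5.83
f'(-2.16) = -17.29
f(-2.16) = 14.04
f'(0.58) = -9.18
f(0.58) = -8.33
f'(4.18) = -90.96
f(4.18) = -157.09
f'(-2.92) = -30.31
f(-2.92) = 31.83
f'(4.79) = -115.22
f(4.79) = -219.82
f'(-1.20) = -7.52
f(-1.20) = 2.73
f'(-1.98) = -14.89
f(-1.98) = 11.15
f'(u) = -4.05*u^2 - 3.44*u - 5.82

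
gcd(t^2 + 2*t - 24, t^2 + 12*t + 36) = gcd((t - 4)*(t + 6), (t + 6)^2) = t + 6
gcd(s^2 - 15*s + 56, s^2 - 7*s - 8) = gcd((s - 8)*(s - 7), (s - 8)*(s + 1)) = s - 8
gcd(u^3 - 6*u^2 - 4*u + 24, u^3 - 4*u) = u^2 - 4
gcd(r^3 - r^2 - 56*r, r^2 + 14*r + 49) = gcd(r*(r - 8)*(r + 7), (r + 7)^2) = r + 7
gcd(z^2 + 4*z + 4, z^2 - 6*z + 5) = 1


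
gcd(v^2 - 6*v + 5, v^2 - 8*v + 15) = v - 5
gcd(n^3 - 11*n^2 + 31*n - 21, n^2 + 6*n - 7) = n - 1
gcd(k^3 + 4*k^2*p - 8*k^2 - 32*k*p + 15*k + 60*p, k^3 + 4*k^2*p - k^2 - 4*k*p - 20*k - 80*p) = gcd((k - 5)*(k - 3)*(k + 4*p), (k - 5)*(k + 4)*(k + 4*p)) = k^2 + 4*k*p - 5*k - 20*p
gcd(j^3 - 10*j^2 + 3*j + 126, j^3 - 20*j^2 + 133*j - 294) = j^2 - 13*j + 42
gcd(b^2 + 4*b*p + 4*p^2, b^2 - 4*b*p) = 1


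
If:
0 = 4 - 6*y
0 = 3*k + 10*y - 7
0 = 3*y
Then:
No Solution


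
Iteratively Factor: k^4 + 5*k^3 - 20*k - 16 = (k - 2)*(k^3 + 7*k^2 + 14*k + 8) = (k - 2)*(k + 2)*(k^2 + 5*k + 4) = (k - 2)*(k + 1)*(k + 2)*(k + 4)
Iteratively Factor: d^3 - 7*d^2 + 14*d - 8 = (d - 1)*(d^2 - 6*d + 8) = (d - 2)*(d - 1)*(d - 4)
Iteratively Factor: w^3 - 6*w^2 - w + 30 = (w - 3)*(w^2 - 3*w - 10) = (w - 3)*(w + 2)*(w - 5)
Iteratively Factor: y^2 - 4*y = (y - 4)*(y)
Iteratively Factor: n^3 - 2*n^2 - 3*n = (n)*(n^2 - 2*n - 3) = n*(n + 1)*(n - 3)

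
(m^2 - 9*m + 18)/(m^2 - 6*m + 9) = (m - 6)/(m - 3)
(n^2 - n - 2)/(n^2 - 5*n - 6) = (n - 2)/(n - 6)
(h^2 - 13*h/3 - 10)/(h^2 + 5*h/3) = (h - 6)/h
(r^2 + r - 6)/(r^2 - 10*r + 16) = (r + 3)/(r - 8)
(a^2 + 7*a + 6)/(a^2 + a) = (a + 6)/a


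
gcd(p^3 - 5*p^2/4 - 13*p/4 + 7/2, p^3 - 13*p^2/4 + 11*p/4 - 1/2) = p^2 - 3*p + 2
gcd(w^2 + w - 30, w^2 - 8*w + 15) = w - 5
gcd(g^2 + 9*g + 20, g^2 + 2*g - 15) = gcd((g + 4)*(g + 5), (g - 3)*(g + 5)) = g + 5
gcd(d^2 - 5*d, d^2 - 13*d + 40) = d - 5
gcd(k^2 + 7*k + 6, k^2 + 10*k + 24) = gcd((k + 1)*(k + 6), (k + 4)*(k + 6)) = k + 6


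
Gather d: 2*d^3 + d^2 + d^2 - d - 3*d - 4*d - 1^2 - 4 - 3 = 2*d^3 + 2*d^2 - 8*d - 8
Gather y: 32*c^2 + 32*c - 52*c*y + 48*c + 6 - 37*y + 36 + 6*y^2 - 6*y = 32*c^2 + 80*c + 6*y^2 + y*(-52*c - 43) + 42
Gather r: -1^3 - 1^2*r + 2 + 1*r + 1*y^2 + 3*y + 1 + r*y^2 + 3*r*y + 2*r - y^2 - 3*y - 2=r*(y^2 + 3*y + 2)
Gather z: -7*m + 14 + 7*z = -7*m + 7*z + 14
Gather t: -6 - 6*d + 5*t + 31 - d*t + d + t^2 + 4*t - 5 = -5*d + t^2 + t*(9 - d) + 20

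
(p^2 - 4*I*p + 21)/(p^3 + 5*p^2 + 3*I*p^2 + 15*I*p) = (p - 7*I)/(p*(p + 5))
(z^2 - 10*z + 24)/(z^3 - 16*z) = (z - 6)/(z*(z + 4))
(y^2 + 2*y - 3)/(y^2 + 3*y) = (y - 1)/y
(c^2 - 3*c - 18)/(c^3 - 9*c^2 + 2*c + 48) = (c^2 - 3*c - 18)/(c^3 - 9*c^2 + 2*c + 48)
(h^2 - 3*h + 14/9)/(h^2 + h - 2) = (h^2 - 3*h + 14/9)/(h^2 + h - 2)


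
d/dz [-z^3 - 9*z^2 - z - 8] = -3*z^2 - 18*z - 1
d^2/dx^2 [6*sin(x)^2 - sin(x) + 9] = sin(x) + 12*cos(2*x)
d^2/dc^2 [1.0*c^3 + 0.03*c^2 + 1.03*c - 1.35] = 6.0*c + 0.06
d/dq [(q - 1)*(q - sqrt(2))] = 2*q - sqrt(2) - 1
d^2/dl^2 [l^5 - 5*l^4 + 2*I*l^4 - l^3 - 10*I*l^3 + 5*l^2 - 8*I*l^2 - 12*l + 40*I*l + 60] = 20*l^3 + l^2*(-60 + 24*I) + l*(-6 - 60*I) + 10 - 16*I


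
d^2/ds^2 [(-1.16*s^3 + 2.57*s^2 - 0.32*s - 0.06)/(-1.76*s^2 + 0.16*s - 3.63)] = (-7.105427357601e-15*s^5 - 14.227584*s^3 + 95.588064*s^2 + 79.343352*s - 68.121138)/(5.451776*s^6 - 1.486848*s^5 + 33.868032*s^4 - 6.137344*s^3 + 69.852816*s^2 - 6.324912*s + 47.832147)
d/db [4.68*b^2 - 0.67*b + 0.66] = 9.36*b - 0.67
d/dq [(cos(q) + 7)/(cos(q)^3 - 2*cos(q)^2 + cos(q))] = (21*cos(q) + cos(2*q) - 6)*sin(q)/((cos(q) - 1)^3*cos(q)^2)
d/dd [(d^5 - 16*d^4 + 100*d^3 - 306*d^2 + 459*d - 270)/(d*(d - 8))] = (3*d^6 - 64*d^5 + 484*d^4 - 1600*d^3 + 1989*d^2 + 540*d - 2160)/(d^2*(d^2 - 16*d + 64))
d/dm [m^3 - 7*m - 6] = 3*m^2 - 7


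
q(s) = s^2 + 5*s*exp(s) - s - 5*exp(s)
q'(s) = 5*s*exp(s) + 2*s - 1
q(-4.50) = 24.44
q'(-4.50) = -10.25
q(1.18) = 3.14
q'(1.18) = 20.56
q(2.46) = 89.04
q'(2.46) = 147.89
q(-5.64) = 37.33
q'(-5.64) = -12.38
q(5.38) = 4776.35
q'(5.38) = 5847.66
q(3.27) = 306.06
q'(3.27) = 435.73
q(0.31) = -4.92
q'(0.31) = 1.73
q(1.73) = 21.85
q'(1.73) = 51.25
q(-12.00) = 156.00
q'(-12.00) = -25.00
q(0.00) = -5.00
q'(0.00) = -1.00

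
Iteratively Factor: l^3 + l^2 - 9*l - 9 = (l + 1)*(l^2 - 9) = (l - 3)*(l + 1)*(l + 3)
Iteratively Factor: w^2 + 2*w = (w)*(w + 2)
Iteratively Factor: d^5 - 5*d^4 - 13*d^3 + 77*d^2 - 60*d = (d + 4)*(d^4 - 9*d^3 + 23*d^2 - 15*d) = (d - 1)*(d + 4)*(d^3 - 8*d^2 + 15*d) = (d - 5)*(d - 1)*(d + 4)*(d^2 - 3*d) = d*(d - 5)*(d - 1)*(d + 4)*(d - 3)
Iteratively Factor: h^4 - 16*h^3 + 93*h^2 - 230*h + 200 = (h - 5)*(h^3 - 11*h^2 + 38*h - 40) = (h - 5)^2*(h^2 - 6*h + 8) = (h - 5)^2*(h - 4)*(h - 2)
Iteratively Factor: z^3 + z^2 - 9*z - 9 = (z - 3)*(z^2 + 4*z + 3) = (z - 3)*(z + 3)*(z + 1)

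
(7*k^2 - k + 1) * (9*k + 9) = 63*k^3 + 54*k^2 + 9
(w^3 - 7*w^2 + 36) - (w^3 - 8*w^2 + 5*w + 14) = w^2 - 5*w + 22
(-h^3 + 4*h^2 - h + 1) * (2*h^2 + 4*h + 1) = -2*h^5 + 4*h^4 + 13*h^3 + 2*h^2 + 3*h + 1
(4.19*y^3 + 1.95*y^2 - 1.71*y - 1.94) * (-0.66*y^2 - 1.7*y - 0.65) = -2.7654*y^5 - 8.41*y^4 - 4.9099*y^3 + 2.9199*y^2 + 4.4095*y + 1.261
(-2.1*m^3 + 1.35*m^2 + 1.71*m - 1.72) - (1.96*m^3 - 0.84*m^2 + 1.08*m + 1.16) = -4.06*m^3 + 2.19*m^2 + 0.63*m - 2.88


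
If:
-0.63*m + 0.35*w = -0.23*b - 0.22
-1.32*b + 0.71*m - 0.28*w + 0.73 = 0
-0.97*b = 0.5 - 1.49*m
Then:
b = 0.97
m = 0.97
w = 0.48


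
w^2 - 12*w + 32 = (w - 8)*(w - 4)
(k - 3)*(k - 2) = k^2 - 5*k + 6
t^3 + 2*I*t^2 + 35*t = t*(t - 5*I)*(t + 7*I)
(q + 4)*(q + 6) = q^2 + 10*q + 24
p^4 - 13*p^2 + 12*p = p*(p - 3)*(p - 1)*(p + 4)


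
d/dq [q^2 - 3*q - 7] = 2*q - 3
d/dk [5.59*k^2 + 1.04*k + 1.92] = 11.18*k + 1.04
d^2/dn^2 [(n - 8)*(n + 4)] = 2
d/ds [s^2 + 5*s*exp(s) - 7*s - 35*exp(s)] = 5*s*exp(s) + 2*s - 30*exp(s) - 7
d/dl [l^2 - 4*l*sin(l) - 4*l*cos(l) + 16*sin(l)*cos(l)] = -4*sqrt(2)*l*cos(l + pi/4) + 2*l - 4*sqrt(2)*sin(l + pi/4) + 16*cos(2*l)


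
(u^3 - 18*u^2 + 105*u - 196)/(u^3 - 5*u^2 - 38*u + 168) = (u - 7)/(u + 6)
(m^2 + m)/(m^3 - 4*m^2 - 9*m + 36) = m*(m + 1)/(m^3 - 4*m^2 - 9*m + 36)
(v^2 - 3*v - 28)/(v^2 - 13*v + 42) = (v + 4)/(v - 6)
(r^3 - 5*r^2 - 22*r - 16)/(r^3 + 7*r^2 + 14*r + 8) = (r - 8)/(r + 4)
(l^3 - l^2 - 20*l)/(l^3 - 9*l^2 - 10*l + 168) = l*(l - 5)/(l^2 - 13*l + 42)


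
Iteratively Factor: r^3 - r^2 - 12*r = (r + 3)*(r^2 - 4*r) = r*(r + 3)*(r - 4)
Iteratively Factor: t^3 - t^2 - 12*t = (t)*(t^2 - t - 12) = t*(t - 4)*(t + 3)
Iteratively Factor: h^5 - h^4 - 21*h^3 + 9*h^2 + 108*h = (h - 3)*(h^4 + 2*h^3 - 15*h^2 - 36*h) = (h - 3)*(h + 3)*(h^3 - h^2 - 12*h) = (h - 4)*(h - 3)*(h + 3)*(h^2 + 3*h) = (h - 4)*(h - 3)*(h + 3)^2*(h)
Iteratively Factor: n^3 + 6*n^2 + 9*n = (n + 3)*(n^2 + 3*n) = (n + 3)^2*(n)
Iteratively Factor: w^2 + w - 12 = (w - 3)*(w + 4)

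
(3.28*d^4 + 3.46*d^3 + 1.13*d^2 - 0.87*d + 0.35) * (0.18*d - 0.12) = 0.5904*d^5 + 0.2292*d^4 - 0.2118*d^3 - 0.2922*d^2 + 0.1674*d - 0.042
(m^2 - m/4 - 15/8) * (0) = 0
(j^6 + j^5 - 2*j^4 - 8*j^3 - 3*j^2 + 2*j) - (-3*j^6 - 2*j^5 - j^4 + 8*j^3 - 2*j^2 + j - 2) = 4*j^6 + 3*j^5 - j^4 - 16*j^3 - j^2 + j + 2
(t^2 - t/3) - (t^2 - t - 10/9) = 2*t/3 + 10/9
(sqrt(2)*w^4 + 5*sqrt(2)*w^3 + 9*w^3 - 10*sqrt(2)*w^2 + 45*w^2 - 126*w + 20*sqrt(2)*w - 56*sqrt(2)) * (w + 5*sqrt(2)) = sqrt(2)*w^5 + 5*sqrt(2)*w^4 + 19*w^4 + 35*sqrt(2)*w^3 + 95*w^3 - 226*w^2 + 245*sqrt(2)*w^2 - 686*sqrt(2)*w + 200*w - 560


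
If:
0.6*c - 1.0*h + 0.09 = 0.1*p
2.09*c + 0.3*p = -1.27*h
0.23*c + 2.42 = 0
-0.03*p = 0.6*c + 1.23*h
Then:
No Solution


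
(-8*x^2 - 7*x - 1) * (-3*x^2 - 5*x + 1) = 24*x^4 + 61*x^3 + 30*x^2 - 2*x - 1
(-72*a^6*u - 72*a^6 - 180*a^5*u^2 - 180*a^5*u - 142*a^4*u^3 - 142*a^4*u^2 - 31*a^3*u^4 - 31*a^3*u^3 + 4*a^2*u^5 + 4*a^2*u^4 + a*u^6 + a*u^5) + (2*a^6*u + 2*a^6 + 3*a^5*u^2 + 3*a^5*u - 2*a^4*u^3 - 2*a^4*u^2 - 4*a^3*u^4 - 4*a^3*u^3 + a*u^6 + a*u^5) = -70*a^6*u - 70*a^6 - 177*a^5*u^2 - 177*a^5*u - 144*a^4*u^3 - 144*a^4*u^2 - 35*a^3*u^4 - 35*a^3*u^3 + 4*a^2*u^5 + 4*a^2*u^4 + 2*a*u^6 + 2*a*u^5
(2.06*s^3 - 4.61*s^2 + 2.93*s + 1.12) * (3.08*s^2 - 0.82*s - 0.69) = 6.3448*s^5 - 15.888*s^4 + 11.3832*s^3 + 4.2279*s^2 - 2.9401*s - 0.7728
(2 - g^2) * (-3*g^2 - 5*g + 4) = 3*g^4 + 5*g^3 - 10*g^2 - 10*g + 8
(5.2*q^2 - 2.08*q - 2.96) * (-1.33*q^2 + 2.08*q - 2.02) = -6.916*q^4 + 13.5824*q^3 - 10.8936*q^2 - 1.9552*q + 5.9792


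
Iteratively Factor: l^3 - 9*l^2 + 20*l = (l - 4)*(l^2 - 5*l) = (l - 5)*(l - 4)*(l)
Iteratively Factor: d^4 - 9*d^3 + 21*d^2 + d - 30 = (d - 5)*(d^3 - 4*d^2 + d + 6) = (d - 5)*(d - 3)*(d^2 - d - 2) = (d - 5)*(d - 3)*(d - 2)*(d + 1)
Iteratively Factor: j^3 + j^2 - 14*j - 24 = (j - 4)*(j^2 + 5*j + 6) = (j - 4)*(j + 2)*(j + 3)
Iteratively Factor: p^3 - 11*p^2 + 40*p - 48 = (p - 3)*(p^2 - 8*p + 16) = (p - 4)*(p - 3)*(p - 4)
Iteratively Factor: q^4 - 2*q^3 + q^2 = (q)*(q^3 - 2*q^2 + q) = q^2*(q^2 - 2*q + 1) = q^2*(q - 1)*(q - 1)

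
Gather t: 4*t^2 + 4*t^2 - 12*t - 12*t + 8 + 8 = 8*t^2 - 24*t + 16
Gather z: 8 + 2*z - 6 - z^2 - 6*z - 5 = -z^2 - 4*z - 3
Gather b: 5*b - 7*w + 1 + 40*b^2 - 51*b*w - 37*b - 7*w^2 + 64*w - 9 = 40*b^2 + b*(-51*w - 32) - 7*w^2 + 57*w - 8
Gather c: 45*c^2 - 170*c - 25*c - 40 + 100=45*c^2 - 195*c + 60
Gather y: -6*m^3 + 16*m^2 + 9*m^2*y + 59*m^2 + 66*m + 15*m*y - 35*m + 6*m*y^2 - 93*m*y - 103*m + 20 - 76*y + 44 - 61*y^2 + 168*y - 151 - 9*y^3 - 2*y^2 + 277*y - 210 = -6*m^3 + 75*m^2 - 72*m - 9*y^3 + y^2*(6*m - 63) + y*(9*m^2 - 78*m + 369) - 297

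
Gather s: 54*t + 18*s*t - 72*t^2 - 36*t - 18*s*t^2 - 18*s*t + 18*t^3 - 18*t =-18*s*t^2 + 18*t^3 - 72*t^2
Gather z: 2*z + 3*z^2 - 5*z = 3*z^2 - 3*z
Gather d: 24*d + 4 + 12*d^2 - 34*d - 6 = 12*d^2 - 10*d - 2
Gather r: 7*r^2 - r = 7*r^2 - r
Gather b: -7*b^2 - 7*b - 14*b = -7*b^2 - 21*b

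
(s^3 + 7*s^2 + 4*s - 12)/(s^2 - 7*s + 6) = (s^2 + 8*s + 12)/(s - 6)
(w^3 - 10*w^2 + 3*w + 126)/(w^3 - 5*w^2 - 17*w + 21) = (w - 6)/(w - 1)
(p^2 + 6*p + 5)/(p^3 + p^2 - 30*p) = (p^2 + 6*p + 5)/(p*(p^2 + p - 30))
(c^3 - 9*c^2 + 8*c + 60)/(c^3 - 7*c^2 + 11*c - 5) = (c^2 - 4*c - 12)/(c^2 - 2*c + 1)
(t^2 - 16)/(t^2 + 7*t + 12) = (t - 4)/(t + 3)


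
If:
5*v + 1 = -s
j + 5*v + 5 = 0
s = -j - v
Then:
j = -5/3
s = 7/3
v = -2/3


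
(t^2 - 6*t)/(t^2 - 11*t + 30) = t/(t - 5)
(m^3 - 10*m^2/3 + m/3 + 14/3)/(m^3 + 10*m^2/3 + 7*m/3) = (3*m^2 - 13*m + 14)/(m*(3*m + 7))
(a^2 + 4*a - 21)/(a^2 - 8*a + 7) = (a^2 + 4*a - 21)/(a^2 - 8*a + 7)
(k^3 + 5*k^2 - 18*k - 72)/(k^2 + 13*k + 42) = (k^2 - k - 12)/(k + 7)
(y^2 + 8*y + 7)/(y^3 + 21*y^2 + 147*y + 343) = (y + 1)/(y^2 + 14*y + 49)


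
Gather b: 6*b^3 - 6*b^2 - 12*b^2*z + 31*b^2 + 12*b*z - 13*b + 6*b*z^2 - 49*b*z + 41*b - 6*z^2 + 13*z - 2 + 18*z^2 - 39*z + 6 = 6*b^3 + b^2*(25 - 12*z) + b*(6*z^2 - 37*z + 28) + 12*z^2 - 26*z + 4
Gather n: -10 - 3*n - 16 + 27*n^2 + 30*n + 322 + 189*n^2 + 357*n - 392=216*n^2 + 384*n - 96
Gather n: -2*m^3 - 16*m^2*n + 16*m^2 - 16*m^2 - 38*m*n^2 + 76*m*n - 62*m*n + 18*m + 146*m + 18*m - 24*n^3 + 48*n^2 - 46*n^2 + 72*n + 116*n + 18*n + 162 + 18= -2*m^3 + 182*m - 24*n^3 + n^2*(2 - 38*m) + n*(-16*m^2 + 14*m + 206) + 180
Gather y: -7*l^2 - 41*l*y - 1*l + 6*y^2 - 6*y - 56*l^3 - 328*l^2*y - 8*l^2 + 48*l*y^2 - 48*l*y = -56*l^3 - 15*l^2 - l + y^2*(48*l + 6) + y*(-328*l^2 - 89*l - 6)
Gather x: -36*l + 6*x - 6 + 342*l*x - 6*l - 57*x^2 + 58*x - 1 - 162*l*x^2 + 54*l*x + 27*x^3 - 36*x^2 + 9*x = -42*l + 27*x^3 + x^2*(-162*l - 93) + x*(396*l + 73) - 7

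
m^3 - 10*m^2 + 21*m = m*(m - 7)*(m - 3)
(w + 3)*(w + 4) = w^2 + 7*w + 12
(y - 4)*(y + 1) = y^2 - 3*y - 4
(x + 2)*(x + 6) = x^2 + 8*x + 12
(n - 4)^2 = n^2 - 8*n + 16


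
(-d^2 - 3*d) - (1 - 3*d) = -d^2 - 1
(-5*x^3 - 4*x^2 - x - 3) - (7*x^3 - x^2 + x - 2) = -12*x^3 - 3*x^2 - 2*x - 1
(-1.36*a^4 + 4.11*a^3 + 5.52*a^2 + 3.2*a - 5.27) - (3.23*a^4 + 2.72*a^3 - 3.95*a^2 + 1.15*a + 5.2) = -4.59*a^4 + 1.39*a^3 + 9.47*a^2 + 2.05*a - 10.47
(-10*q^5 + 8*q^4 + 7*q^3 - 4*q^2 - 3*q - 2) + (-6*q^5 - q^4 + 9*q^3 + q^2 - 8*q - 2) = -16*q^5 + 7*q^4 + 16*q^3 - 3*q^2 - 11*q - 4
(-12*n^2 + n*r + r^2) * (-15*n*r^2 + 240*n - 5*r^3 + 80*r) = 180*n^3*r^2 - 2880*n^3 + 45*n^2*r^3 - 720*n^2*r - 20*n*r^4 + 320*n*r^2 - 5*r^5 + 80*r^3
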